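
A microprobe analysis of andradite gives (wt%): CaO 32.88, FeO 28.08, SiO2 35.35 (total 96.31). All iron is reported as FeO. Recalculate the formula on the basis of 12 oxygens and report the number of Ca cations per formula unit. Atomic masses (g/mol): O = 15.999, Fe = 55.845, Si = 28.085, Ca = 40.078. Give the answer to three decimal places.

3.267 Ca apfu

CaO: 32.88/56.077 = 0.58634 mol → 0.58634 mol Ca, 0.58634 mol O.
FeO: 28.08/71.844 = 0.39085 mol → 0.39085 mol Fe, 0.39085 mol O.
SiO2: 35.35/60.083 = 0.58835 mol → 0.58835 mol Si, 1.17670 mol O.
Total oxygen = 2.15389 mol. Normalization factor = 12/2.15389 = 5.57132.
Ca per 12 O = 0.58634 × 5.57132 = 3.267.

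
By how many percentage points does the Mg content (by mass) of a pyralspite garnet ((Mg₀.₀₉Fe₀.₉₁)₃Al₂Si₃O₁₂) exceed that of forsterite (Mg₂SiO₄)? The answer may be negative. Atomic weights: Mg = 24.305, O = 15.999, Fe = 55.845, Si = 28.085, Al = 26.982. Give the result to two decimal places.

-33.21 percentage points

First mineral: 6.562 g Mg in 489.226 g formula = 1.34 wt% Mg.
Second mineral: 48.610 g Mg in 140.691 g formula = 34.55 wt% Mg.
1.34% − 34.55% gives a difference of -33.21 percentage points.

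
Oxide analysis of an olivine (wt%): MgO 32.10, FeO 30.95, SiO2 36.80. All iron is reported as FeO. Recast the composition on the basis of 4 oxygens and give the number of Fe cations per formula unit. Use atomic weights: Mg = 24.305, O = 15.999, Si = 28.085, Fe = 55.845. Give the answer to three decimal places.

32.10 wt% MgO ÷ 40.304 g/mol = 0.79645 mol, giving 0.79645 Mg and 0.79645 O.
30.95 wt% FeO ÷ 71.844 g/mol = 0.43079 mol, giving 0.43079 Fe and 0.43079 O.
36.80 wt% SiO2 ÷ 60.083 g/mol = 0.61249 mol, giving 0.61249 Si and 1.22498 O.
Oxygen sums to 2.45222; scaling by 4/2.45222 = 1.63118 puts the formula on 4 O.
Fe: 0.43079 × 1.63118 = 0.703 atoms per formula unit.

0.703 Fe apfu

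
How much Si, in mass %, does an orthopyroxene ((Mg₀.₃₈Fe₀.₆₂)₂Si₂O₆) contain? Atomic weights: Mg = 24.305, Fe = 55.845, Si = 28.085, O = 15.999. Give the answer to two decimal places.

M((Mg₀.₃₈Fe₀.₆₂)₂Si₂O₆) = 239.884 g/mol.
Si contributes 2 × 28.085 = 56.170 g per mole.
56.170/239.884 = 0.2342 → 23.42%.

23.42 mass %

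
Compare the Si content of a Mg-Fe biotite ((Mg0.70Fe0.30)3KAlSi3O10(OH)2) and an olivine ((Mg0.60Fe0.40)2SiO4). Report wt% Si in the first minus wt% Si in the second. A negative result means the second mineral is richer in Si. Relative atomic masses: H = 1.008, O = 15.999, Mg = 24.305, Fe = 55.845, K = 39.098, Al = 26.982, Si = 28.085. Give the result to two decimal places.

M((Mg0.70Fe0.30)3KAlSi3O10(OH)2) = 445.640 g/mol, so wt% Si = 84.255/445.640 × 100 = 18.91%.
M((Mg0.60Fe0.40)2SiO4) = 165.923 g/mol, so wt% Si = 28.085/165.923 × 100 = 16.93%.
18.91 − 16.93 = 1.98 pp.

1.98 percentage points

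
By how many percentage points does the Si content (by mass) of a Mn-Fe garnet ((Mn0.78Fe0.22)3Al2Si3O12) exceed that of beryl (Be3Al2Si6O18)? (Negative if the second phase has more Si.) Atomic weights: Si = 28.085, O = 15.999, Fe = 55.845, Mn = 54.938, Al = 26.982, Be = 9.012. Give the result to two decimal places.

First mineral: 84.255 g Si in 495.620 g formula = 17.00 wt% Si.
Second mineral: 168.510 g Si in 537.492 g formula = 31.35 wt% Si.
17.00% − 31.35% gives a difference of -14.35 percentage points.

-14.35 percentage points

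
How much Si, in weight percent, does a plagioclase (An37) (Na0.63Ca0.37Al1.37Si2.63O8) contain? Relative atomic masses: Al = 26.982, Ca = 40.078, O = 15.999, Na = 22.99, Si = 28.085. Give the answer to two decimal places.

27.55 weight percent

Formula mass = 0.63×22.99 + 0.37×40.078 + 1.37×26.982 + 2.63×28.085 + 8×15.999 = 268.133 g/mol, of which 73.864 g is Si.
So Si makes up 73.864/268.133 = 0.2755 of the mass, i.e. 27.55%.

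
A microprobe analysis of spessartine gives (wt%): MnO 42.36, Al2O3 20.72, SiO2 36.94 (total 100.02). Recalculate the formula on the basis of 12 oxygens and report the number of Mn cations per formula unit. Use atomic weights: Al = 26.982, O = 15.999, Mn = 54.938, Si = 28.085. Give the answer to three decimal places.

2.941 Mn apfu

MnO (M=70.937): mol = 0.59715; Mn = 0.59715, O = 0.59715.
Al2O3 (M=101.961): mol = 0.20321; Al = 0.40642, O = 0.60963.
SiO2 (M=60.083): mol = 0.61482; Si = 0.61482, O = 1.22964.
ΣO = 2.43642; factor = 12/ΣO = 4.92526.
Mn apfu = 0.59715 × 4.92526 = 2.941.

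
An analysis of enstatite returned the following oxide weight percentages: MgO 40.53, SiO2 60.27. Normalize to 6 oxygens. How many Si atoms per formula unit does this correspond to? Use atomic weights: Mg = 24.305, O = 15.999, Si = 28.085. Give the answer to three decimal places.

1.998 Si apfu

MgO: 40.53/40.304 = 1.00561 mol → 1.00561 mol Mg, 1.00561 mol O.
SiO2: 60.27/60.083 = 1.00311 mol → 1.00311 mol Si, 2.00622 mol O.
Total oxygen = 3.01183 mol. Normalization factor = 6/3.01183 = 1.99214.
Si per 6 O = 1.00311 × 1.99214 = 1.998.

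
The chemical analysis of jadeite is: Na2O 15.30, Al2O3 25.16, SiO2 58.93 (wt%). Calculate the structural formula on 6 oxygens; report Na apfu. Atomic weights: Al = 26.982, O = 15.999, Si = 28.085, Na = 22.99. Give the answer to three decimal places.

15.30 wt% Na2O ÷ 61.979 g/mol = 0.24686 mol, giving 0.49372 Na and 0.24686 O.
25.16 wt% Al2O3 ÷ 101.961 g/mol = 0.24676 mol, giving 0.49352 Al and 0.74028 O.
58.93 wt% SiO2 ÷ 60.083 g/mol = 0.98081 mol, giving 0.98081 Si and 1.96162 O.
Oxygen sums to 2.94876; scaling by 6/2.94876 = 2.03475 puts the formula on 6 O.
Na: 0.49372 × 2.03475 = 1.005 atoms per formula unit.

1.005 Na apfu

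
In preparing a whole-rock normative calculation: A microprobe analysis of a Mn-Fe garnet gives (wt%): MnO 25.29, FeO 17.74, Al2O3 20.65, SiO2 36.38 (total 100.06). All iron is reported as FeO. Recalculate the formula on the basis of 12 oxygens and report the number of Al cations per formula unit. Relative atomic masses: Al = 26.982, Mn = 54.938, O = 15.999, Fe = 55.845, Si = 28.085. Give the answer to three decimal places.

2.007 Al apfu

25.29 wt% MnO ÷ 70.937 g/mol = 0.35651 mol, giving 0.35651 Mn and 0.35651 O.
17.74 wt% FeO ÷ 71.844 g/mol = 0.24692 mol, giving 0.24692 Fe and 0.24692 O.
20.65 wt% Al2O3 ÷ 101.961 g/mol = 0.20253 mol, giving 0.40506 Al and 0.60759 O.
36.38 wt% SiO2 ÷ 60.083 g/mol = 0.60550 mol, giving 0.60550 Si and 1.21100 O.
Oxygen sums to 2.42202; scaling by 12/2.42202 = 4.95454 puts the formula on 12 O.
Al: 0.40506 × 4.95454 = 2.007 atoms per formula unit.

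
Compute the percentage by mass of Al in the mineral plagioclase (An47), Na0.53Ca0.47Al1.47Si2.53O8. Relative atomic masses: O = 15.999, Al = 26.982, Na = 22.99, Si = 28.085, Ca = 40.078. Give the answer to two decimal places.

Formula mass = 0.53·22.99 + 0.47·40.078 + 1.47·26.982 + 2.53·28.085 + 8·15.999 = 269.732 g/mol, of which 39.664 g is Al.
So Al makes up 39.664/269.732 = 0.1470 of the mass, i.e. 14.70%.

14.70 mass %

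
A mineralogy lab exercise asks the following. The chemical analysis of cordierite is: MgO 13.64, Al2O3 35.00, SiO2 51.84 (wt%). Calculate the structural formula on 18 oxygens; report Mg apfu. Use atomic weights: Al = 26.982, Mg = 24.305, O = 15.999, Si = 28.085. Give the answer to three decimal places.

1.969 Mg apfu

13.64 wt% MgO ÷ 40.304 g/mol = 0.33843 mol, giving 0.33843 Mg and 0.33843 O.
35.00 wt% Al2O3 ÷ 101.961 g/mol = 0.34327 mol, giving 0.68654 Al and 1.02981 O.
51.84 wt% SiO2 ÷ 60.083 g/mol = 0.86281 mol, giving 0.86281 Si and 1.72562 O.
Oxygen sums to 3.09386; scaling by 18/3.09386 = 5.81797 puts the formula on 18 O.
Mg: 0.33843 × 5.81797 = 1.969 atoms per formula unit.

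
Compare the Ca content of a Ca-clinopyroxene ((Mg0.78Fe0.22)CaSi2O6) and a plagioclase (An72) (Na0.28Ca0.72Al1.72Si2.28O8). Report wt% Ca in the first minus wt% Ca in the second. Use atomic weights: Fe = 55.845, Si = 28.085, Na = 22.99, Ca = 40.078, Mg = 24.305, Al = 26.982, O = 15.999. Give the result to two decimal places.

7.39 percentage points

First mineral: 40.078 g Ca in 223.486 g formula = 17.93 wt% Ca.
Second mineral: 28.856 g Ca in 273.728 g formula = 10.54 wt% Ca.
17.93% − 10.54% gives a difference of 7.39 percentage points.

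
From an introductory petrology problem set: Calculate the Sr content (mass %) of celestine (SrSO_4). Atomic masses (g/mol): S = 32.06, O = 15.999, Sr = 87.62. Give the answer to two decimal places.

Molar mass of SrSO_4: 1×87.62 + 1×32.06 + 4×15.999 = 183.676 g/mol.
Mass of Sr per formula unit: 1 × 87.62 = 87.620 g.
Weight fraction Sr = 87.620 / 183.676 = 0.4770.

47.70 mass %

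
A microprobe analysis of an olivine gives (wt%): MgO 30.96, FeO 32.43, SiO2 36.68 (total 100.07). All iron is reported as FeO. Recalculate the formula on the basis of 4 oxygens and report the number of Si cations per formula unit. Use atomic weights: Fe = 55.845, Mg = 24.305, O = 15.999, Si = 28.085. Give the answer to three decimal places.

1.001 Si apfu

MgO (M=40.304): mol = 0.76816; Mg = 0.76816, O = 0.76816.
FeO (M=71.844): mol = 0.45139; Fe = 0.45139, O = 0.45139.
SiO2 (M=60.083): mol = 0.61049; Si = 0.61049, O = 1.22098.
ΣO = 2.44053; factor = 4/ΣO = 1.63899.
Si apfu = 0.61049 × 1.63899 = 1.001.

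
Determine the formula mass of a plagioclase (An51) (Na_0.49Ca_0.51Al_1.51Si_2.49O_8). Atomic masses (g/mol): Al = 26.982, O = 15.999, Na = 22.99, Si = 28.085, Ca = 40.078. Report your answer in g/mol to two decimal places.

M = 0.49*22.99 + 0.51*40.078 + 1.51*26.982 + 2.49*28.085 + 8*15.999

270.37 g/mol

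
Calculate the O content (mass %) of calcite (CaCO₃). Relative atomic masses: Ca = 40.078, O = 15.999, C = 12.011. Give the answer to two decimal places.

47.96 mass %

Formula mass = 1*40.078 + 1*12.011 + 3*15.999 = 100.086 g/mol, of which 47.997 g is O.
So O makes up 47.997/100.086 = 0.4796 of the mass, i.e. 47.96%.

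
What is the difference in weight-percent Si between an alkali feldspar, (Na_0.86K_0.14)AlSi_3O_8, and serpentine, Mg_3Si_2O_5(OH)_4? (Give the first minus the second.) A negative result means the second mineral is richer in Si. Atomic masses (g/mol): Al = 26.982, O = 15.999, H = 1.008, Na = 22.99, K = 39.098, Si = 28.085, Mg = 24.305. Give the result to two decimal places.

First mineral: 84.255 g Si in 264.474 g formula = 31.86 wt% Si.
Second mineral: 56.170 g Si in 277.108 g formula = 20.27 wt% Si.
31.86% − 20.27% gives a difference of 11.59 percentage points.

11.59 percentage points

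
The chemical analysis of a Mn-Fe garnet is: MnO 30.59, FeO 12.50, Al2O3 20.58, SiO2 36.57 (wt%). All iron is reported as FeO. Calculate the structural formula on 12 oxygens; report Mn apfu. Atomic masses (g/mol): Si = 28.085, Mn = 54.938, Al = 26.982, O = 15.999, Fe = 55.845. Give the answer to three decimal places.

2.131 Mn apfu

30.59 wt% MnO ÷ 70.937 g/mol = 0.43123 mol, giving 0.43123 Mn and 0.43123 O.
12.50 wt% FeO ÷ 71.844 g/mol = 0.17399 mol, giving 0.17399 Fe and 0.17399 O.
20.58 wt% Al2O3 ÷ 101.961 g/mol = 0.20184 mol, giving 0.40368 Al and 0.60552 O.
36.57 wt% SiO2 ÷ 60.083 g/mol = 0.60866 mol, giving 0.60866 Si and 1.21732 O.
Oxygen sums to 2.42806; scaling by 12/2.42806 = 4.94222 puts the formula on 12 O.
Mn: 0.43123 × 4.94222 = 2.131 atoms per formula unit.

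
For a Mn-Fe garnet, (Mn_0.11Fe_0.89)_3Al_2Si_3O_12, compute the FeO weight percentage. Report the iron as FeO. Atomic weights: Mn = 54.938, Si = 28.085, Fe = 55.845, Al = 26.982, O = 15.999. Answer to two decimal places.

M((Mn_0.11Fe_0.89)_3Al_2Si_3O_12) = 497.443 g/mol; M(FeO) = 71.844 g/mol.
Moles FeO per formula unit = 2.67 Fe ÷ 1 = 2.6700.
FeO fraction = (2.6700 × 71.844) / 497.443 = 191.823/497.443 = 0.3856.

38.56 wt%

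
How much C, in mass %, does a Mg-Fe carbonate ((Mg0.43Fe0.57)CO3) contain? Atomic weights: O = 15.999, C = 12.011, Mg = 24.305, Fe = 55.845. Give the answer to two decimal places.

M((Mg0.43Fe0.57)CO3) = 102.291 g/mol.
C contributes 1 × 12.011 = 12.011 g per mole.
12.011/102.291 = 0.1174 → 11.74%.

11.74 mass %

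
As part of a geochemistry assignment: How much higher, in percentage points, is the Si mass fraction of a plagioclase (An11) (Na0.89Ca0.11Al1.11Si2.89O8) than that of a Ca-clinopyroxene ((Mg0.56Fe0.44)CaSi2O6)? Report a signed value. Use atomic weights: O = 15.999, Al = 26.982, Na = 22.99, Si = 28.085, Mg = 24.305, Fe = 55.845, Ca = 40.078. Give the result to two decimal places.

First mineral: 81.166 g Si in 263.977 g formula = 30.75 wt% Si.
Second mineral: 56.170 g Si in 230.425 g formula = 24.38 wt% Si.
30.75% − 24.38% gives a difference of 6.37 percentage points.

6.37 percentage points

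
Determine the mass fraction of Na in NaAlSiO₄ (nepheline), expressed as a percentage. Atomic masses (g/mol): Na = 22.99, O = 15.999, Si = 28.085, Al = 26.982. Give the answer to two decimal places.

Formula mass = 1·22.99 + 1·26.982 + 1·28.085 + 4·15.999 = 142.053 g/mol, of which 22.990 g is Na.
So Na makes up 22.990/142.053 = 0.1618 of the mass, i.e. 16.18%.

16.18 weight percent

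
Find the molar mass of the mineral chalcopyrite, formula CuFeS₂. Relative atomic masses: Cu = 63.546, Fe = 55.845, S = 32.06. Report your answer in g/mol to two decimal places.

Cu: 1 × 63.546 = 63.5460
Fe: 1 × 55.845 = 55.8450
S: 2 × 32.06 = 64.1200
Summing the contributions gives the formula mass.

183.51 g/mol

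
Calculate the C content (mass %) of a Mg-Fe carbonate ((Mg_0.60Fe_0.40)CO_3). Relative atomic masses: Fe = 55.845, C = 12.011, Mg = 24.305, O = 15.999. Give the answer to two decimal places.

12.39 mass %

M((Mg_0.60Fe_0.40)CO_3) = 96.929 g/mol.
C contributes 1 × 12.011 = 12.011 g per mole.
12.011/96.929 = 0.1239 → 12.39%.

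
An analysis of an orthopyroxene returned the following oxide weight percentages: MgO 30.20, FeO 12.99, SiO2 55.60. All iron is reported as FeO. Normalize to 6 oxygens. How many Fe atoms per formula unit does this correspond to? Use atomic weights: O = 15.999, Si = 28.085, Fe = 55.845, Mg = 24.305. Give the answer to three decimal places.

30.20 wt% MgO ÷ 40.304 g/mol = 0.74931 mol, giving 0.74931 Mg and 0.74931 O.
12.99 wt% FeO ÷ 71.844 g/mol = 0.18081 mol, giving 0.18081 Fe and 0.18081 O.
55.60 wt% SiO2 ÷ 60.083 g/mol = 0.92539 mol, giving 0.92539 Si and 1.85078 O.
Oxygen sums to 2.78090; scaling by 6/2.78090 = 2.15757 puts the formula on 6 O.
Fe: 0.18081 × 2.15757 = 0.390 atoms per formula unit.

0.390 Fe apfu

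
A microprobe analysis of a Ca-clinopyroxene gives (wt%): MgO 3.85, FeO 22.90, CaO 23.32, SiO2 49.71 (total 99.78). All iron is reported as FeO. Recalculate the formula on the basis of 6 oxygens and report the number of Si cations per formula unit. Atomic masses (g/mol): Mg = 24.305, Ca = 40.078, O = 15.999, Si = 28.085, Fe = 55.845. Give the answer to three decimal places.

MgO (M=40.304): mol = 0.09552; Mg = 0.09552, O = 0.09552.
FeO (M=71.844): mol = 0.31875; Fe = 0.31875, O = 0.31875.
CaO (M=56.077): mol = 0.41586; Ca = 0.41586, O = 0.41586.
SiO2 (M=60.083): mol = 0.82736; Si = 0.82736, O = 1.65472.
ΣO = 2.48485; factor = 6/ΣO = 2.41463.
Si apfu = 0.82736 × 2.41463 = 1.998.

1.998 Si apfu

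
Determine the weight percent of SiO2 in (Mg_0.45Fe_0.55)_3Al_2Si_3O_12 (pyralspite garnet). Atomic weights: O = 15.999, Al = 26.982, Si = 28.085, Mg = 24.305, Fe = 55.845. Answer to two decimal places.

Molar mass of (Mg_0.45Fe_0.55)_3Al_2Si_3O_12 = 1.35*24.305 + 1.65*55.845 + 2*26.982 + 3*28.085 + 12*15.999 = 455.163 g/mol.
Each formula unit contains 3 Si, equivalent to 3/1 = 3.0000 mol SiO2.
M(SiO2) = 1×28.085 + 2×15.999 = 60.083 g/mol.
Mass of SiO2 per formula unit = 3.0000 × 60.083 = 180.249 g.
SiO2 wt% = 180.249 / 455.163 × 100 = 39.60%.

39.60 wt%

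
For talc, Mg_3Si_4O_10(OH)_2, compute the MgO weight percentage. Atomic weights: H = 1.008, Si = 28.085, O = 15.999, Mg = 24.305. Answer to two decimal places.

Formula mass = 379.259 g/mol.
3 Mg → 3.0000 mol MgO per formula unit; M(MgO) = 40.304, so MgO mass = 120.912 g.
120.912/379.259 × 100 = 31.88 wt%.

31.88 wt%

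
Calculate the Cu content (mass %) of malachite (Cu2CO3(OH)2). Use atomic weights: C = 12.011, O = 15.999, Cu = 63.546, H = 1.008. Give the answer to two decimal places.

Molar mass of Cu2CO3(OH)2: 2×63.546 + 1×12.011 + 5×15.999 + 2×1.008 = 221.114 g/mol.
Mass of Cu per formula unit: 2 × 63.546 = 127.092 g.
Weight fraction Cu = 127.092 / 221.114 = 0.5748.

57.48 mass %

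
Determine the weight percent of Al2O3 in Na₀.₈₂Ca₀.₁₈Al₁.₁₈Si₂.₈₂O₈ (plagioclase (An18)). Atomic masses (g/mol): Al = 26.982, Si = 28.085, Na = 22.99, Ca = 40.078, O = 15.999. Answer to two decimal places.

22.69 wt%

Formula mass = 265.096 g/mol.
1.18 Al → 0.5900 mol Al2O3 per formula unit; M(Al2O3) = 101.961, so Al2O3 mass = 60.157 g.
60.157/265.096 × 100 = 22.69 wt%.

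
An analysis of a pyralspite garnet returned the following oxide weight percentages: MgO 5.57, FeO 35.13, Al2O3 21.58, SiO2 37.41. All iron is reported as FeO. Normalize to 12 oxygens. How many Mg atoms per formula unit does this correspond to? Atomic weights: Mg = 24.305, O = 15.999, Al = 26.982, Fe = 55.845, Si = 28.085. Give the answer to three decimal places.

0.661 Mg apfu

MgO (M=40.304): mol = 0.13820; Mg = 0.13820, O = 0.13820.
FeO (M=71.844): mol = 0.48898; Fe = 0.48898, O = 0.48898.
Al2O3 (M=101.961): mol = 0.21165; Al = 0.42330, O = 0.63495.
SiO2 (M=60.083): mol = 0.62264; Si = 0.62264, O = 1.24528.
ΣO = 2.50741; factor = 12/ΣO = 4.78581.
Mg apfu = 0.13820 × 4.78581 = 0.661.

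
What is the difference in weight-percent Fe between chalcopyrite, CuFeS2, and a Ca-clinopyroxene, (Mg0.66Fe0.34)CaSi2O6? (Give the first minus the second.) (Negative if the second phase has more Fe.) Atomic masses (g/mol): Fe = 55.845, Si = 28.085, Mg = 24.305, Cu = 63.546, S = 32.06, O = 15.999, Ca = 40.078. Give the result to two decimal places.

22.08 percentage points

Fe in CuFeS2: molar mass 183.511 g/mol; 1×55.845 = 55.845 g → 30.43 wt%.
Fe in (Mg0.66Fe0.34)CaSi2O6: molar mass 227.271 g/mol; 0.34×55.845 = 18.987 g → 8.35 wt%.
Difference = 30.43 − 8.35 = 22.08 percentage points.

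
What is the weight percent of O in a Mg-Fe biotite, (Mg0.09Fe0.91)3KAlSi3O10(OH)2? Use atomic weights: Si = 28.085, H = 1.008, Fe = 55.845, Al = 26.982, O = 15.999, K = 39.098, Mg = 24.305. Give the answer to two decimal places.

Molar mass of (Mg0.09Fe0.91)3KAlSi3O10(OH)2: 0.27×24.305 + 2.73×55.845 + 1×39.098 + 1×26.982 + 3×28.085 + 12×15.999 + 2×1.008 = 503.358 g/mol.
Mass of O per formula unit: 12 × 15.999 = 191.988 g.
Weight fraction O = 191.988 / 503.358 = 0.3814.

38.14 weight percent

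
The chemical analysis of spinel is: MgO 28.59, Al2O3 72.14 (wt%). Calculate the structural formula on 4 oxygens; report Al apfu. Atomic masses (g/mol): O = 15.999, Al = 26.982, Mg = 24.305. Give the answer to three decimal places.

28.59 wt% MgO ÷ 40.304 g/mol = 0.70936 mol, giving 0.70936 Mg and 0.70936 O.
72.14 wt% Al2O3 ÷ 101.961 g/mol = 0.70753 mol, giving 1.41506 Al and 2.12259 O.
Oxygen sums to 2.83195; scaling by 4/2.83195 = 1.41245 puts the formula on 4 O.
Al: 1.41506 × 1.41245 = 1.999 atoms per formula unit.

1.999 Al apfu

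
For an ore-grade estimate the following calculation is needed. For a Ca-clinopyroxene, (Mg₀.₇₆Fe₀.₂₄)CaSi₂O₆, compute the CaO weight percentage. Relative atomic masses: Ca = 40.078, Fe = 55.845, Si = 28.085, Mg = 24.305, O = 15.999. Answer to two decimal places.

25.02 wt%

M((Mg₀.₇₆Fe₀.₂₄)CaSi₂O₆) = 224.117 g/mol; M(CaO) = 56.077 g/mol.
Moles CaO per formula unit = 1 Ca ÷ 1 = 1.0000.
CaO fraction = (1.0000 × 56.077) / 224.117 = 56.077/224.117 = 0.2502.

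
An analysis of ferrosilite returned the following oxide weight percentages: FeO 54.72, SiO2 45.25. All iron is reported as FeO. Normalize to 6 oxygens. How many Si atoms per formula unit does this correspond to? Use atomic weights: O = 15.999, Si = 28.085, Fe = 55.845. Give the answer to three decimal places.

1.992 Si apfu

54.72 wt% FeO ÷ 71.844 g/mol = 0.76165 mol, giving 0.76165 Fe and 0.76165 O.
45.25 wt% SiO2 ÷ 60.083 g/mol = 0.75312 mol, giving 0.75312 Si and 1.50624 O.
Oxygen sums to 2.26789; scaling by 6/2.26789 = 2.64563 puts the formula on 6 O.
Si: 0.75312 × 2.64563 = 1.992 atoms per formula unit.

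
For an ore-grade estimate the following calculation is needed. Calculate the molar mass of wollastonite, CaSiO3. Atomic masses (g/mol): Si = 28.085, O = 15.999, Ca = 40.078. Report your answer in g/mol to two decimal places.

116.16 g/mol

Ca: 1 × 40.078 = 40.0780
Si: 1 × 28.085 = 28.0850
O: 3 × 15.999 = 47.9970
Summing the contributions gives the formula mass.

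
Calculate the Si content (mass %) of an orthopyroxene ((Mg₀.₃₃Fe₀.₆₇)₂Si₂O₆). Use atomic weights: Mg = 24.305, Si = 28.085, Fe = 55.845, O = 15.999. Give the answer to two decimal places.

23.11 mass %

M((Mg₀.₃₃Fe₀.₆₇)₂Si₂O₆) = 243.038 g/mol.
Si contributes 2 × 28.085 = 56.170 g per mole.
56.170/243.038 = 0.2311 → 23.11%.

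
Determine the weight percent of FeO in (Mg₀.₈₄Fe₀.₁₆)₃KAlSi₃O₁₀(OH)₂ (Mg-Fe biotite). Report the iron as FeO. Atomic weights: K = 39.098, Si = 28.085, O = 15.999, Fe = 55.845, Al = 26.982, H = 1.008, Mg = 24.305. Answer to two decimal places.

Molar mass of (Mg₀.₈₄Fe₀.₁₆)₃KAlSi₃O₁₀(OH)₂ = 2.52×24.305 + 0.48×55.845 + 1×39.098 + 1×26.982 + 3×28.085 + 12×15.999 + 2×1.008 = 432.393 g/mol.
Each formula unit contains 0.48 Fe, equivalent to 0.48/1 = 0.4800 mol FeO.
M(FeO) = 1×55.845 + 1×15.999 = 71.844 g/mol.
Mass of FeO per formula unit = 0.4800 × 71.844 = 34.485 g.
FeO wt% = 34.485 / 432.393 × 100 = 7.98%.

7.98 wt%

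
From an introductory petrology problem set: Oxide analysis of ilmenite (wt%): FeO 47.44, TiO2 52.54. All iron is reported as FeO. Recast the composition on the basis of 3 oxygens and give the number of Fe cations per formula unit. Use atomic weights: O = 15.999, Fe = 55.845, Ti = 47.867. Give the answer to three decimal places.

1.002 Fe apfu

FeO: 47.44/71.844 = 0.66032 mol → 0.66032 mol Fe, 0.66032 mol O.
TiO2: 52.54/79.865 = 0.65786 mol → 0.65786 mol Ti, 1.31572 mol O.
Total oxygen = 1.97604 mol. Normalization factor = 3/1.97604 = 1.51819.
Fe per 3 O = 0.66032 × 1.51819 = 1.002.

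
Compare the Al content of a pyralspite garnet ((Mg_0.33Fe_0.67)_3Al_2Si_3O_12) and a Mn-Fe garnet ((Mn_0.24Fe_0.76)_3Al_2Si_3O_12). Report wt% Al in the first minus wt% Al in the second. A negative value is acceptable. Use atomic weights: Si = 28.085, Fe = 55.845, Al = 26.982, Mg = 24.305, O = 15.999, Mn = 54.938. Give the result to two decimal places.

0.71 percentage points

First mineral: 53.964 g Al in 466.517 g formula = 11.57 wt% Al.
Second mineral: 53.964 g Al in 497.089 g formula = 10.86 wt% Al.
11.57% − 10.86% gives a difference of 0.71 percentage points.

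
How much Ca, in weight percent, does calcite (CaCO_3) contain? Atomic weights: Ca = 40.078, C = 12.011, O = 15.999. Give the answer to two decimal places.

M(CaCO_3) = 100.086 g/mol.
Ca contributes 1 × 40.078 = 40.078 g per mole.
40.078/100.086 = 0.4004 → 40.04%.

40.04 weight percent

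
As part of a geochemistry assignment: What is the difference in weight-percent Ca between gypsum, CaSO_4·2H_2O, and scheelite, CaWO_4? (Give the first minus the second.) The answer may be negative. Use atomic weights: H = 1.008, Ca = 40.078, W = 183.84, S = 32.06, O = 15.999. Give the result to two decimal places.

9.36 percentage points

M(CaSO_4·2H_2O) = 172.164 g/mol, so wt% Ca = 40.078/172.164 × 100 = 23.28%.
M(CaWO_4) = 287.914 g/mol, so wt% Ca = 40.078/287.914 × 100 = 13.92%.
23.28 − 13.92 = 9.36 pp.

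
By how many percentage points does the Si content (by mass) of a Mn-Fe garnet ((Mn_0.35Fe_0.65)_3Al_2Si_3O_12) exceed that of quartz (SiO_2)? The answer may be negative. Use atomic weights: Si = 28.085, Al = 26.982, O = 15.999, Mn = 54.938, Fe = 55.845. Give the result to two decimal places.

-29.78 percentage points

First mineral: 84.255 g Si in 496.790 g formula = 16.96 wt% Si.
Second mineral: 28.085 g Si in 60.083 g formula = 46.74 wt% Si.
16.96% − 46.74% gives a difference of -29.78 percentage points.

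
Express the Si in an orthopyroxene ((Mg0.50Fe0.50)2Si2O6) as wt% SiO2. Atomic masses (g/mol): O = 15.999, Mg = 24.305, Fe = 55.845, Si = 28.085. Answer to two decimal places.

51.73 wt%

M((Mg0.50Fe0.50)2Si2O6) = 232.314 g/mol; M(SiO2) = 60.083 g/mol.
Moles SiO2 per formula unit = 2 Si ÷ 1 = 2.0000.
SiO2 fraction = (2.0000 × 60.083) / 232.314 = 120.166/232.314 = 0.5173.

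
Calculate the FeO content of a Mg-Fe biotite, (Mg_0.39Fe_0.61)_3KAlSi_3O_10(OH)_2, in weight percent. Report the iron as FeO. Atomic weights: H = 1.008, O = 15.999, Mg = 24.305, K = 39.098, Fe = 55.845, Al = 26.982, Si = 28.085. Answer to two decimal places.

Molar mass of (Mg_0.39Fe_0.61)_3KAlSi_3O_10(OH)_2 = 1.17·24.305 + 1.83·55.845 + 1·39.098 + 1·26.982 + 3·28.085 + 12·15.999 + 2·1.008 = 474.972 g/mol.
Each formula unit contains 1.83 Fe, equivalent to 1.83/1 = 1.8300 mol FeO.
M(FeO) = 1×55.845 + 1×15.999 = 71.844 g/mol.
Mass of FeO per formula unit = 1.8300 × 71.844 = 131.475 g.
FeO wt% = 131.475 / 474.972 × 100 = 27.68%.

27.68 wt%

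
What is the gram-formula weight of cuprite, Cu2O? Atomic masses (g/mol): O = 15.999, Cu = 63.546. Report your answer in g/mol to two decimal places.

M = 2·63.546 + 1·15.999

143.09 g/mol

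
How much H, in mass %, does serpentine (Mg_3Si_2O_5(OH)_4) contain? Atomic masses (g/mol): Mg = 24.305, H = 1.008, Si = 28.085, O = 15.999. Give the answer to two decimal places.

Molar mass of Mg_3Si_2O_5(OH)_4: 3*24.305 + 2*28.085 + 9*15.999 + 4*1.008 = 277.108 g/mol.
Mass of H per formula unit: 4 × 1.008 = 4.032 g.
Weight fraction H = 4.032 / 277.108 = 0.0146.

1.46 mass %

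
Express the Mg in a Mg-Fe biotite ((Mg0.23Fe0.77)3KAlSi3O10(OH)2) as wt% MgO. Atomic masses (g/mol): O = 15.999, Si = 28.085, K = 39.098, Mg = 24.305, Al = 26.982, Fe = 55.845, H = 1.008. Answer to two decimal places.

5.67 wt%

Formula mass = 490.111 g/mol.
0.69 Mg → 0.6900 mol MgO per formula unit; M(MgO) = 40.304, so MgO mass = 27.810 g.
27.810/490.111 × 100 = 5.67 wt%.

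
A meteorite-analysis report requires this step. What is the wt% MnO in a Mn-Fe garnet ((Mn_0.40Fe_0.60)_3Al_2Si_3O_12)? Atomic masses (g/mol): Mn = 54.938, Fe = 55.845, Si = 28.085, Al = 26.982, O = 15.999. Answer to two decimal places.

17.14 wt%

M((Mn_0.40Fe_0.60)_3Al_2Si_3O_12) = 496.654 g/mol; M(MnO) = 70.937 g/mol.
Moles MnO per formula unit = 1.20 Mn ÷ 1 = 1.2000.
MnO fraction = (1.2000 × 70.937) / 496.654 = 85.124/496.654 = 0.1714.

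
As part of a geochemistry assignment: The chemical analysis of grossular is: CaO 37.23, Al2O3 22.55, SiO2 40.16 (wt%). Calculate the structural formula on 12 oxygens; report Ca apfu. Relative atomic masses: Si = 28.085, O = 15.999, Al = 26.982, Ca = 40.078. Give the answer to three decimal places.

2.990 Ca apfu

CaO: 37.23/56.077 = 0.66391 mol → 0.66391 mol Ca, 0.66391 mol O.
Al2O3: 22.55/101.961 = 0.22116 mol → 0.44232 mol Al, 0.66348 mol O.
SiO2: 40.16/60.083 = 0.66841 mol → 0.66841 mol Si, 1.33682 mol O.
Total oxygen = 2.66421 mol. Normalization factor = 12/2.66421 = 4.50415.
Ca per 12 O = 0.66391 × 4.50415 = 2.990.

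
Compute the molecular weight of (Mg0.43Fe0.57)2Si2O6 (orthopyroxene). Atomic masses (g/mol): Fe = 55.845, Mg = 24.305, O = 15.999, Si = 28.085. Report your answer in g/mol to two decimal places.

236.73 g/mol

M = 0.86·24.305 + 1.14·55.845 + 2·28.085 + 6·15.999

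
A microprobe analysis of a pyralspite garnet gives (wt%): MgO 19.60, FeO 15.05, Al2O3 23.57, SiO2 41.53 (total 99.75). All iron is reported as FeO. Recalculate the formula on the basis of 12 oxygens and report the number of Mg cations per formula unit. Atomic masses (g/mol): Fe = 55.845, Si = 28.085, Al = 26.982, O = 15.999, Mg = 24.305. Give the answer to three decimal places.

MgO (M=40.304): mol = 0.48630; Mg = 0.48630, O = 0.48630.
FeO (M=71.844): mol = 0.20948; Fe = 0.20948, O = 0.20948.
Al2O3 (M=101.961): mol = 0.23117; Al = 0.46234, O = 0.69351.
SiO2 (M=60.083): mol = 0.69121; Si = 0.69121, O = 1.38242.
ΣO = 2.77171; factor = 12/ΣO = 4.32946.
Mg apfu = 0.48630 × 4.32946 = 2.105.

2.105 Mg apfu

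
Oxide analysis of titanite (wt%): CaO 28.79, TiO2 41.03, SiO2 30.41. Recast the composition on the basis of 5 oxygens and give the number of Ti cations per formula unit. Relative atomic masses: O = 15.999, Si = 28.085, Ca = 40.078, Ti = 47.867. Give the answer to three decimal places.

CaO: 28.79/56.077 = 0.51340 mol → 0.51340 mol Ca, 0.51340 mol O.
TiO2: 41.03/79.865 = 0.51374 mol → 0.51374 mol Ti, 1.02748 mol O.
SiO2: 30.41/60.083 = 0.50613 mol → 0.50613 mol Si, 1.01226 mol O.
Total oxygen = 2.55314 mol. Normalization factor = 5/2.55314 = 1.95837.
Ti per 5 O = 0.51374 × 1.95837 = 1.006.

1.006 Ti apfu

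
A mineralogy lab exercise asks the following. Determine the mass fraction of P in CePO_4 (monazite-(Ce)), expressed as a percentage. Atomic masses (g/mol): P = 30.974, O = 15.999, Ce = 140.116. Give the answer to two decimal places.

13.18 wt%

Formula mass = 1×140.116 + 1×30.974 + 4×15.999 = 235.086 g/mol, of which 30.974 g is P.
So P makes up 30.974/235.086 = 0.1318 of the mass, i.e. 13.18%.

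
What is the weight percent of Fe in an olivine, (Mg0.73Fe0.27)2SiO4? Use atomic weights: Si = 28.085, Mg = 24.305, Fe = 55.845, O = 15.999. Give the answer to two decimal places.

M((Mg0.73Fe0.27)2SiO4) = 157.723 g/mol.
Fe contributes 0.54 × 55.845 = 30.156 g per mole.
30.156/157.723 = 0.1912 → 19.12%.

19.12 mass %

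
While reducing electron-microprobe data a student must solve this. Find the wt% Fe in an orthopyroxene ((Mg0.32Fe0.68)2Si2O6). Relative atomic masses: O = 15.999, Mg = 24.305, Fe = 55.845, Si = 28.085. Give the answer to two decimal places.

Formula mass = 0.64×24.305 + 1.36×55.845 + 2×28.085 + 6×15.999 = 243.668 g/mol, of which 75.949 g is Fe.
So Fe makes up 75.949/243.668 = 0.3117 of the mass, i.e. 31.17%.

31.17 wt%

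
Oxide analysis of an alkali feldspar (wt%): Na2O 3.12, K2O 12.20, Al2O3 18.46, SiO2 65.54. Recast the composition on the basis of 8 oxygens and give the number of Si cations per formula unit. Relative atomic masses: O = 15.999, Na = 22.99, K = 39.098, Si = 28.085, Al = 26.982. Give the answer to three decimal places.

Na2O (M=61.979): mol = 0.05034; Na = 0.10068, O = 0.05034.
K2O (M=94.195): mol = 0.12952; K = 0.25904, O = 0.12952.
Al2O3 (M=101.961): mol = 0.18105; Al = 0.36210, O = 0.54315.
SiO2 (M=60.083): mol = 1.09082; Si = 1.09082, O = 2.18164.
ΣO = 2.90465; factor = 8/ΣO = 2.75420.
Si apfu = 1.09082 × 2.75420 = 3.004.

3.004 Si apfu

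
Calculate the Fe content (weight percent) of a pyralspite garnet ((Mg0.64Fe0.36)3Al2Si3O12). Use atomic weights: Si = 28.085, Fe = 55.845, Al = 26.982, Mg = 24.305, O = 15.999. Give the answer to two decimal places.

13.80 weight percent

Molar mass of (Mg0.64Fe0.36)3Al2Si3O12: 1.92*24.305 + 1.08*55.845 + 2*26.982 + 3*28.085 + 12*15.999 = 437.185 g/mol.
Mass of Fe per formula unit: 1.08 × 55.845 = 60.313 g.
Weight fraction Fe = 60.313 / 437.185 = 0.1380.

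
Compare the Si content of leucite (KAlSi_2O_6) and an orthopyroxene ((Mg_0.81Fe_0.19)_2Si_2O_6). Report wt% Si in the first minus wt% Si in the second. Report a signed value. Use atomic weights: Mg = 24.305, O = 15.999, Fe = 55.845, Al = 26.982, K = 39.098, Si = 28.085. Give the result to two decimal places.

M(KAlSi_2O_6) = 218.244 g/mol, so wt% Si = 56.170/218.244 × 100 = 25.74%.
M((Mg_0.81Fe_0.19)_2Si_2O_6) = 212.759 g/mol, so wt% Si = 56.170/212.759 × 100 = 26.40%.
25.74 − 26.40 = -0.66 pp.

-0.66 percentage points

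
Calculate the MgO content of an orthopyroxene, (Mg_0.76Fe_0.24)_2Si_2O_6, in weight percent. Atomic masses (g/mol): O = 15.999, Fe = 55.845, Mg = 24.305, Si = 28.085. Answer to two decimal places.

28.37 wt%

M((Mg_0.76Fe_0.24)_2Si_2O_6) = 215.913 g/mol; M(MgO) = 40.304 g/mol.
Moles MgO per formula unit = 1.52 Mg ÷ 1 = 1.5200.
MgO fraction = (1.5200 × 40.304) / 215.913 = 61.262/215.913 = 0.2837.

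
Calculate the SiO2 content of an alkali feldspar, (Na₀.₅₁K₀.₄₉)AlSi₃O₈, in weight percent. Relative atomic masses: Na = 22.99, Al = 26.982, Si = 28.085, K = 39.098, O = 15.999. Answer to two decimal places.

66.73 wt%

M((Na₀.₅₁K₀.₄₉)AlSi₃O₈) = 270.112 g/mol; M(SiO2) = 60.083 g/mol.
Moles SiO2 per formula unit = 3 Si ÷ 1 = 3.0000.
SiO2 fraction = (3.0000 × 60.083) / 270.112 = 180.249/270.112 = 0.6673.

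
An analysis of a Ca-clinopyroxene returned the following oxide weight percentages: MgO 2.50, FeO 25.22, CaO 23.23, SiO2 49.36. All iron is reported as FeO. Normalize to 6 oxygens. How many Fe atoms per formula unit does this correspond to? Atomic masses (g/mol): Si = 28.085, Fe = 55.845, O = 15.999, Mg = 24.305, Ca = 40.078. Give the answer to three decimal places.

0.853 Fe apfu

MgO (M=40.304): mol = 0.06203; Mg = 0.06203, O = 0.06203.
FeO (M=71.844): mol = 0.35104; Fe = 0.35104, O = 0.35104.
CaO (M=56.077): mol = 0.41425; Ca = 0.41425, O = 0.41425.
SiO2 (M=60.083): mol = 0.82153; Si = 0.82153, O = 1.64306.
ΣO = 2.47038; factor = 6/ΣO = 2.42878.
Fe apfu = 0.35104 × 2.42878 = 0.853.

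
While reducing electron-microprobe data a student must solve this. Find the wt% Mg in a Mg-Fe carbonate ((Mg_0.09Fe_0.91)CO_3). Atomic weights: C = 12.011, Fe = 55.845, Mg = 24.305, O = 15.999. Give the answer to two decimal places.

M((Mg_0.09Fe_0.91)CO_3) = 113.014 g/mol.
Mg contributes 0.09 × 24.305 = 2.187 g per mole.
2.187/113.014 = 0.0194 → 1.94%.

1.94 mass %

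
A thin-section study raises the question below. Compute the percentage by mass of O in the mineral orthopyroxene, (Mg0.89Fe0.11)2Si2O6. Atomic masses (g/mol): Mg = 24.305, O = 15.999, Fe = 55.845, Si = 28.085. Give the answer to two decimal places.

Formula mass = 1.78·24.305 + 0.22·55.845 + 2·28.085 + 6·15.999 = 207.713 g/mol, of which 95.994 g is O.
So O makes up 95.994/207.713 = 0.4621 of the mass, i.e. 46.21%.

46.21 weight percent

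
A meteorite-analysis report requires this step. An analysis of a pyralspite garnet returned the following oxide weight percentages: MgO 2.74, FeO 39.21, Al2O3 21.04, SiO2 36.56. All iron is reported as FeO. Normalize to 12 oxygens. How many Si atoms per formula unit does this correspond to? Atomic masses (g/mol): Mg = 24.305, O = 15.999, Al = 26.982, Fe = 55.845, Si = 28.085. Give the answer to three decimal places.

2.981 Si apfu

2.74 wt% MgO ÷ 40.304 g/mol = 0.06798 mol, giving 0.06798 Mg and 0.06798 O.
39.21 wt% FeO ÷ 71.844 g/mol = 0.54577 mol, giving 0.54577 Fe and 0.54577 O.
21.04 wt% Al2O3 ÷ 101.961 g/mol = 0.20635 mol, giving 0.41270 Al and 0.61905 O.
36.56 wt% SiO2 ÷ 60.083 g/mol = 0.60849 mol, giving 0.60849 Si and 1.21698 O.
Oxygen sums to 2.44978; scaling by 12/2.44978 = 4.89840 puts the formula on 12 O.
Si: 0.60849 × 4.89840 = 2.981 atoms per formula unit.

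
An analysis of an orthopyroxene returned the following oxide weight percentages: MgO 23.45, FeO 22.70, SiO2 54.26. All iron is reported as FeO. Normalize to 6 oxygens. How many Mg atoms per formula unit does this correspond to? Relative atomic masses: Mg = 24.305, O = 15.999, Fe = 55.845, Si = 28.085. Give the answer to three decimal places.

1.291 Mg apfu

23.45 wt% MgO ÷ 40.304 g/mol = 0.58183 mol, giving 0.58183 Mg and 0.58183 O.
22.70 wt% FeO ÷ 71.844 g/mol = 0.31596 mol, giving 0.31596 Fe and 0.31596 O.
54.26 wt% SiO2 ÷ 60.083 g/mol = 0.90308 mol, giving 0.90308 Si and 1.80616 O.
Oxygen sums to 2.70395; scaling by 6/2.70395 = 2.21898 puts the formula on 6 O.
Mg: 0.58183 × 2.21898 = 1.291 atoms per formula unit.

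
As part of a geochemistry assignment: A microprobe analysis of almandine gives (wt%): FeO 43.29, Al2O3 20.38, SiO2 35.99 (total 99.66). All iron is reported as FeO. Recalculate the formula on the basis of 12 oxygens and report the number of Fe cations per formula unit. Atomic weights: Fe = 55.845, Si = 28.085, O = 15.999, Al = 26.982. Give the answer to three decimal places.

FeO: 43.29/71.844 = 0.60256 mol → 0.60256 mol Fe, 0.60256 mol O.
Al2O3: 20.38/101.961 = 0.19988 mol → 0.39976 mol Al, 0.59964 mol O.
SiO2: 35.99/60.083 = 0.59900 mol → 0.59900 mol Si, 1.19800 mol O.
Total oxygen = 2.40020 mol. Normalization factor = 12/2.40020 = 4.99958.
Fe per 12 O = 0.60256 × 4.99958 = 3.013.

3.013 Fe apfu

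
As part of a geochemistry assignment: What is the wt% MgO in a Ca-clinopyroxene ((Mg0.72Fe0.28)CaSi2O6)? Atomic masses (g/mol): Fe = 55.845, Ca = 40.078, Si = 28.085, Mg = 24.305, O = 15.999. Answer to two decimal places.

Formula mass = 225.378 g/mol.
0.72 Mg → 0.7200 mol MgO per formula unit; M(MgO) = 40.304, so MgO mass = 29.019 g.
29.019/225.378 × 100 = 12.88 wt%.

12.88 wt%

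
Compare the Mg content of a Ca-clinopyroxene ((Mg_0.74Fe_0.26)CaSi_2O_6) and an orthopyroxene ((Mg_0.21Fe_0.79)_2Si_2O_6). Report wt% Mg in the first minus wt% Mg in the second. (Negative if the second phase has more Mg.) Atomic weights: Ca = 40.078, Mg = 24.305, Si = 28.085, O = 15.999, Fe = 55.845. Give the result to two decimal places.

M((Mg_0.74Fe_0.26)CaSi_2O_6) = 224.747 g/mol, so wt% Mg = 17.986/224.747 × 100 = 8.00%.
M((Mg_0.21Fe_0.79)_2Si_2O_6) = 250.607 g/mol, so wt% Mg = 10.208/250.607 × 100 = 4.07%.
8.00 − 4.07 = 3.93 pp.

3.93 percentage points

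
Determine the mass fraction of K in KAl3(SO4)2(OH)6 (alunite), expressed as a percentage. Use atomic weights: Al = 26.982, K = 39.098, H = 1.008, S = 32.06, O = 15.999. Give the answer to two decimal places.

Formula mass = 1·39.098 + 3·26.982 + 2·32.06 + 14·15.999 + 6·1.008 = 414.198 g/mol, of which 39.098 g is K.
So K makes up 39.098/414.198 = 0.0944 of the mass, i.e. 9.44%.

9.44 weight percent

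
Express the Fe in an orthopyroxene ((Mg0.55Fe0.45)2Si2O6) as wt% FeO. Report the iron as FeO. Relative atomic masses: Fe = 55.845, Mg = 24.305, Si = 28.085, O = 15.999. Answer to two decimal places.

28.22 wt%

Molar mass of (Mg0.55Fe0.45)2Si2O6 = 1.10×24.305 + 0.90×55.845 + 2×28.085 + 6×15.999 = 229.160 g/mol.
Each formula unit contains 0.90 Fe, equivalent to 0.90/1 = 0.9000 mol FeO.
M(FeO) = 1×55.845 + 1×15.999 = 71.844 g/mol.
Mass of FeO per formula unit = 0.9000 × 71.844 = 64.660 g.
FeO wt% = 64.660 / 229.160 × 100 = 28.22%.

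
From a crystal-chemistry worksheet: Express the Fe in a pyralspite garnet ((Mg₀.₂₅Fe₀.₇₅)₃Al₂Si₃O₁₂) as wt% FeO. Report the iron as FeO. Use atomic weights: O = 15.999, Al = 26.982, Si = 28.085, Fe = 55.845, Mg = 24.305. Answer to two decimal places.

34.10 wt%

M((Mg₀.₂₅Fe₀.₇₅)₃Al₂Si₃O₁₂) = 474.087 g/mol; M(FeO) = 71.844 g/mol.
Moles FeO per formula unit = 2.25 Fe ÷ 1 = 2.2500.
FeO fraction = (2.2500 × 71.844) / 474.087 = 161.649/474.087 = 0.3410.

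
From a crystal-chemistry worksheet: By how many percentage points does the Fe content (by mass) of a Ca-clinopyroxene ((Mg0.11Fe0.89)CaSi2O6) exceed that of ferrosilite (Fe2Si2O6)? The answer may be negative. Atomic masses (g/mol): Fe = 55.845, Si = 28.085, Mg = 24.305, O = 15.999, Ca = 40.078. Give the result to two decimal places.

-22.01 percentage points

M((Mg0.11Fe0.89)CaSi2O6) = 244.618 g/mol, so wt% Fe = 49.702/244.618 × 100 = 20.32%.
M(Fe2Si2O6) = 263.854 g/mol, so wt% Fe = 111.690/263.854 × 100 = 42.33%.
20.32 − 42.33 = -22.01 pp.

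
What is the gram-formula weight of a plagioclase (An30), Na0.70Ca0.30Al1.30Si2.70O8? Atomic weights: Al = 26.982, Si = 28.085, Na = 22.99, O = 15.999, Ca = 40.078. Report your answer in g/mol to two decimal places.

267.01 g/mol

The formula mass is the sum 0.70·22.99 + 0.30·40.078 + 1.30·26.982 + 2.70·28.085 + 8·15.999.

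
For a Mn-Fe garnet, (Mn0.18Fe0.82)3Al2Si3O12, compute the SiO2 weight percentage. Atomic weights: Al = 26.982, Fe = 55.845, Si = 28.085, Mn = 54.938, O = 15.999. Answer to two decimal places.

M((Mn0.18Fe0.82)3Al2Si3O12) = 497.252 g/mol; M(SiO2) = 60.083 g/mol.
Moles SiO2 per formula unit = 3 Si ÷ 1 = 3.0000.
SiO2 fraction = (3.0000 × 60.083) / 497.252 = 180.249/497.252 = 0.3625.

36.25 wt%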